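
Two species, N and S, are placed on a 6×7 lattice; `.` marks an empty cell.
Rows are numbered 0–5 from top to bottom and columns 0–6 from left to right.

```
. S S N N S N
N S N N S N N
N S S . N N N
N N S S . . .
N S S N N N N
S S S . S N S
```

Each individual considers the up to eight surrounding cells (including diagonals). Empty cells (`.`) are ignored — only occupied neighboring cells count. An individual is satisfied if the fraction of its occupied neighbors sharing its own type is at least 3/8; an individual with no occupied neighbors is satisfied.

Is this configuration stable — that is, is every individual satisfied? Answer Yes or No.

(0,1)S 2/4 ok
(0,2)S 2/5 ok
(0,3)N 3/5 ok
(0,4)N 3/5 ok
(0,5)S 1/5 unhappy
(0,6)N 2/3 ok
(1,0)N 1/4 unhappy
(1,1)S 4/7 ok
(1,2)N 2/7 unhappy
(1,3)N 4/7 ok
(1,4)S 1/7 unhappy
(1,5)N 6/8 ok
(1,6)N 4/5 ok
(2,0)N 3/5 ok
(2,1)S 3/8 ok
(2,2)S 4/7 ok
(2,4)N 3/5 ok
(2,5)N 4/5 ok
(2,6)N 3/3 ok
(3,0)N 3/5 ok
(3,1)N 3/8 ok
(3,2)S 5/7 ok
(3,3)S 3/6 ok
(4,0)N 2/5 ok
(4,1)S 5/8 ok
(4,2)S 5/7 ok
(4,3)N 1/6 unhappy
(4,4)N 3/5 ok
(4,5)N 3/5 ok
(4,6)N 2/3 ok
(5,0)S 2/3 ok
(5,1)S 4/5 ok
(5,2)S 3/4 ok
(5,4)S 0/4 unhappy
(5,5)N 3/5 ok
(5,6)S 0/3 unhappy
For instance (0,5) has only 1/5 same-type neighbors, below 3/8.

No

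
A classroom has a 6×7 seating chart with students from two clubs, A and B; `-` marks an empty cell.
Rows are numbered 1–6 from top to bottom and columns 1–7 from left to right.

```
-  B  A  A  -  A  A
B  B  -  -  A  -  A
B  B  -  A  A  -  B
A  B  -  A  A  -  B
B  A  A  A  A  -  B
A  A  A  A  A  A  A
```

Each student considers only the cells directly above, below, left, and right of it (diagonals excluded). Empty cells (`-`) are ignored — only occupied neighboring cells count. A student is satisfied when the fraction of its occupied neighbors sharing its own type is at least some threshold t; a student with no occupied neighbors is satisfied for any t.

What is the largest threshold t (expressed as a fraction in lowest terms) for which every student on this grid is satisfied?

Row 1: (1,2)B 1/2 · (1,3)A 1/2 · (1,4)A 1/1 · (1,6)A 1/1 · (1,7)A 2/2
Row 2: (2,1)B 2/2 · (2,2)B 3/3 · (2,5)A 1/1 · (2,7)A 1/2
Row 3: (3,1)B 2/3 · (3,2)B 3/3 · (3,4)A 2/2 · (3,5)A 3/3 · (3,7)B 1/2
Row 4: (4,1)A 0/3 · (4,2)B 1/3 · (4,4)A 3/3 · (4,5)A 3/3 · (4,7)B 2/2
Row 5: (5,1)B 0/3 · (5,2)A 2/4 · (5,3)A 3/3 · (5,4)A 4/4 · (5,5)A 3/3 · (5,7)B 1/2
Row 6: (6,1)A 1/2 · (6,2)A 3/3 · (6,3)A 3/3 · (6,4)A 3/3 · (6,5)A 3/3 · (6,6)A 2/2 · (6,7)A 1/2
The smallest same-type fraction is 0/3 at (4,1), which reduces to 0/1. Any threshold above that leaves this student unsatisfied.

0/1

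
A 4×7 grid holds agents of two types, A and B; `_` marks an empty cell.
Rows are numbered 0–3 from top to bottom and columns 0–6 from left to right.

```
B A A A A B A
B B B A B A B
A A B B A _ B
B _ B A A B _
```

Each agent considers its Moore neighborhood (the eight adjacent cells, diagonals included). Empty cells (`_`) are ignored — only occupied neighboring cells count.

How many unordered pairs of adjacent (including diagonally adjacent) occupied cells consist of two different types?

37

Scan each occupied cell's neighbors to the right and below (and the two forward diagonals) so each pair is counted once.
Row 0: B(0,0)–A(0,1)≠ B(0,0)–B(1,0)= B(0,0)–B(1,1)= A(0,1)–A(0,2)= A(0,1)–B(1,1)≠ A(0,1)–B(1,2)≠ A(0,1)–B(1,0)≠ A(0,2)–A(0,3)= A(0,2)–B(1,2)≠ A(0,2)–A(1,3)= A(0,2)–B(1,1)≠ A(0,3)–A(0,4)= A(0,3)–A(1,3)= A(0,3)–B(1,4)≠ A(0,3)–B(1,2)≠ A(0,4)–B(0,5)≠ A(0,4)–B(1,4)≠ A(0,4)–A(1,5)= A(0,4)–A(1,3)= B(0,5)–A(0,6)≠ B(0,5)–A(1,5)≠ B(0,5)–B(1,6)= B(0,5)–B(1,4)= A(0,6)–B(1,6)≠ A(0,6)–A(1,5)=  → 13/25 unlike.
Row 1: B(1,0)–B(1,1)= B(1,0)–A(2,0)≠ B(1,0)–A(2,1)≠ B(1,1)–B(1,2)= B(1,1)–A(2,1)≠ B(1,1)–B(2,2)= B(1,1)–A(2,0)≠ B(1,2)–A(1,3)≠ B(1,2)–B(2,2)= B(1,2)–B(2,3)= B(1,2)–A(2,1)≠ A(1,3)–B(1,4)≠ A(1,3)–B(2,3)≠ A(1,3)–A(2,4)= A(1,3)–B(2,2)≠ B(1,4)–A(1,5)≠ B(1,4)–A(2,4)≠ B(1,4)–B(2,3)= A(1,5)–B(1,6)≠ A(1,5)–B(2,6)≠ A(1,5)–A(2,4)= B(1,6)–B(2,6)=  → 13/22 unlike.
Row 2: A(2,0)–A(2,1)= A(2,0)–B(3,0)≠ A(2,1)–B(2,2)≠ A(2,1)–B(3,2)≠ A(2,1)–B(3,0)≠ B(2,2)–B(2,3)= B(2,2)–B(3,2)= B(2,2)–A(3,3)≠ B(2,3)–A(2,4)≠ B(2,3)–A(3,3)≠ B(2,3)–A(3,4)≠ B(2,3)–B(3,2)= A(2,4)–A(3,4)= A(2,4)–B(3,5)≠ A(2,4)–A(3,3)= B(2,6)–B(3,5)=  → 9/16 unlike.
Row 3: B(3,2)–A(3,3)≠ A(3,3)–A(3,4)= A(3,4)–B(3,5)≠  → 2/3 unlike.
Total adjacent occupied pairs: 66; unlike-type pairs: 37.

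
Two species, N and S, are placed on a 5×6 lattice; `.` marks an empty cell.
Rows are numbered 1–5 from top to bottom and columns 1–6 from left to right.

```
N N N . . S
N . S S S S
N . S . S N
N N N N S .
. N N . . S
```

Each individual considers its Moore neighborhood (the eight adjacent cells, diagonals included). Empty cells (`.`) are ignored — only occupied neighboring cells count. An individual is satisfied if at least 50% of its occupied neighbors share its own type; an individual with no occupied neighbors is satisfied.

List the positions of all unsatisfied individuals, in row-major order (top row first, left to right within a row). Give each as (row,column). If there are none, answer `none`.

(1,1)N 2/2 ok
(1,2)N 3/4 ok
(1,3)N 1/3 unhappy
(1,6)S 2/2 ok
(2,1)N 3/3 ok
(2,3)S 2/4 ok
(2,4)S 4/5 ok
(2,5)S 4/5 ok
(2,6)S 3/4 ok
(3,1)N 3/3 ok
(3,3)S 2/5 unhappy
(3,5)S 4/6 ok
(3,6)N 0/4 unhappy
(4,1)N 3/3 ok
(4,2)N 5/6 ok
(4,3)N 4/5 ok
(4,4)N 2/5 unhappy
(4,5)S 2/4 ok
(5,2)N 4/4 ok
(5,3)N 4/4 ok
(5,6)S 1/1 ok

(1,3), (3,3), (3,6), (4,4)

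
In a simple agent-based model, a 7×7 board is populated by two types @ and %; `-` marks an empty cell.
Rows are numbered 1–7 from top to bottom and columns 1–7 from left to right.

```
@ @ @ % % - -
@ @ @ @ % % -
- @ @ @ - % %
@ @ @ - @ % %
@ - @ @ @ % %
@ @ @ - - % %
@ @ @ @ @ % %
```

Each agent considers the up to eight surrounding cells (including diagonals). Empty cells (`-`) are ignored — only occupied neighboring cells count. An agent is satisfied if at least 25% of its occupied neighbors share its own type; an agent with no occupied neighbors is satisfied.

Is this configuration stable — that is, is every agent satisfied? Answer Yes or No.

Yes

Row 1: (1,1)@ 3/3 ok · (1,2)@ 5/5 ok · (1,3)@ 4/5 ok · (1,4)% 2/5 ok · (1,5)% 3/4 ok
Row 2: (2,1)@ 4/4 ok · (2,2)@ 7/7 ok · (2,3)@ 7/8 ok · (2,4)@ 4/7 ok · (2,5)% 4/6 ok · (2,6)% 4/4 ok
Row 3: (3,2)@ 7/7 ok · (3,3)@ 7/7 ok · (3,4)@ 5/6 ok · (3,6)% 5/6 ok · (3,7)% 4/4 ok
Row 4: (4,1)@ 3/3 ok · (4,2)@ 6/6 ok · (4,3)@ 6/6 ok · (4,5)@ 3/6 ok · (4,6)% 5/7 ok · (4,7)% 5/5 ok
Row 5: (5,1)@ 4/4 ok · (5,3)@ 5/5 ok · (5,4)@ 5/5 ok · (5,5)@ 2/5 ok · (5,6)% 5/7 ok · (5,7)% 5/5 ok
Row 6: (6,1)@ 4/4 ok · (6,2)@ 7/7 ok · (6,3)@ 6/6 ok · (6,6)% 5/7 ok · (6,7)% 5/5 ok
Row 7: (7,1)@ 3/3 ok · (7,2)@ 5/5 ok · (7,3)@ 4/4 ok · (7,4)@ 3/3 ok · (7,5)@ 1/3 ok · (7,6)% 3/4 ok · (7,7)% 3/3 ok
All meet the threshold, so the configuration is stable.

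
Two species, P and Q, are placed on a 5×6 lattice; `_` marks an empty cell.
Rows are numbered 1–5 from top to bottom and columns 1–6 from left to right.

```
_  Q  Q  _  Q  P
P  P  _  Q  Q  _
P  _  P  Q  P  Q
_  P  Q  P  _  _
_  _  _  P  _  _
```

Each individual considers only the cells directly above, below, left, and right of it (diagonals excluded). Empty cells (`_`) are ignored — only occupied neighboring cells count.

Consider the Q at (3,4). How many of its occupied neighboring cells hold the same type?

1

Occupied neighbors of (3,4): (2,4)=Q, (4,4)=P, (3,3)=P, (3,5)=P.
Same type (Q): 1 of 4.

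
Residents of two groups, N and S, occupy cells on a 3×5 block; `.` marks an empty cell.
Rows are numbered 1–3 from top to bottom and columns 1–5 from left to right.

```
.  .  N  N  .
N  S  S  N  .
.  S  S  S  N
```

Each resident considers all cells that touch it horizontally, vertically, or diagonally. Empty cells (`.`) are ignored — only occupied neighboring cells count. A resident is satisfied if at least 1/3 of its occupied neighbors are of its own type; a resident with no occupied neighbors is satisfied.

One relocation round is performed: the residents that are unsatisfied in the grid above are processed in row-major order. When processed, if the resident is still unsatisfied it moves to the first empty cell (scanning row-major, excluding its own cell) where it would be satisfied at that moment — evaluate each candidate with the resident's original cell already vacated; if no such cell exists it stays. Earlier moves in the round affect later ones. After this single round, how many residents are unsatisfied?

Initially unsatisfied (in order): (2,1).
  (2,1) → (1,2).
Resulting grid:
. N N N .
. S S N .
. S S S N
All satisfied now.

0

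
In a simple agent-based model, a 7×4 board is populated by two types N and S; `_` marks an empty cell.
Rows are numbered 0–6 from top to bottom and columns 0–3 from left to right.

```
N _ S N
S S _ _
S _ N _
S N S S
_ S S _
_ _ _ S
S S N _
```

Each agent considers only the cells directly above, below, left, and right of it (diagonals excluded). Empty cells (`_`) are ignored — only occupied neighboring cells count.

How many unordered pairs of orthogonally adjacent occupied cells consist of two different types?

Scan each occupied cell's neighbors to the right and below so each pair is counted once.
From row 0: 2 unlike of 2 pairs (running 2/2).
From row 1: 0 unlike of 2 pairs (running 2/4).
From row 2: 1 unlike of 2 pairs (running 3/6).
From row 3: 3 unlike of 5 pairs (running 6/11).
From row 4: 0 unlike of 1 pairs (running 6/12).
From row 6: 1 unlike of 2 pairs (running 7/14).
Total adjacent occupied pairs: 14; unlike-type pairs: 7.

7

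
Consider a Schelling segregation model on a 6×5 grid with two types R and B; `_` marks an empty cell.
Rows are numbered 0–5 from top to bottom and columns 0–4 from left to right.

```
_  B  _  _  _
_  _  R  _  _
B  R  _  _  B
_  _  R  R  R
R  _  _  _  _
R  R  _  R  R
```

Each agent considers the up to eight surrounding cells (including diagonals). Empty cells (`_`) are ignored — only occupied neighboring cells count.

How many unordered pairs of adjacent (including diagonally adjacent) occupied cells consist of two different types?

4

Scan each occupied cell's neighbors to the right and below (and the two forward diagonals) so each pair is counted once.
Row 0: B(0,1)–R(1,2)≠  → 1/1 unlike.
Row 1: R(1,2)–R(2,1)=  → 0/1 unlike.
Row 2: B(2,0)–R(2,1)≠ R(2,1)–R(3,2)= B(2,4)–R(3,4)≠ B(2,4)–R(3,3)≠  → 3/4 unlike.
Row 3: R(3,2)–R(3,3)= R(3,3)–R(3,4)=  → 0/2 unlike.
Row 4: R(4,0)–R(5,0)= R(4,0)–R(5,1)=  → 0/2 unlike.
Row 5: R(5,0)–R(5,1)= R(5,3)–R(5,4)=  → 0/2 unlike.
Total adjacent occupied pairs: 12; unlike-type pairs: 4.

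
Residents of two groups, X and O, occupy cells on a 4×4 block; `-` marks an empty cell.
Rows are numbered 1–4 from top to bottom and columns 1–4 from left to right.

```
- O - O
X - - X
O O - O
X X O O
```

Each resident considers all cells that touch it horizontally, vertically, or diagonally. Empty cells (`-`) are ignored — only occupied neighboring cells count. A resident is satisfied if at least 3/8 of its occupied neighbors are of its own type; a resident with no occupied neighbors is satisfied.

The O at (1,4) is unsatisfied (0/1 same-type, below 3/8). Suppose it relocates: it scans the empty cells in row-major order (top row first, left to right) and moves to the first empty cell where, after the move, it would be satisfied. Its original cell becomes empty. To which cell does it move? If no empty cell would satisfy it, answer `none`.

Vacating (1,4). Empty cells in order:
  (1,1): 1/2 same-type → satisfied — stop here.

(1,1)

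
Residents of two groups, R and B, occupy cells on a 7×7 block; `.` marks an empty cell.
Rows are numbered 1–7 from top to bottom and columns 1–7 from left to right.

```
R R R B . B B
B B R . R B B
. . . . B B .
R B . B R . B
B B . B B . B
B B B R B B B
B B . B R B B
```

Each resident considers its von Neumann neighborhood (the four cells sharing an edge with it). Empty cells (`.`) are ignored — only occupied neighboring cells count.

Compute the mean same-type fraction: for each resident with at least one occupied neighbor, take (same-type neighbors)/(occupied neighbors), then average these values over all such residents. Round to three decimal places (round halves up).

0.619

(1,1)R 1/2
(1,2)R 2/3
(1,3)R 2/3
(1,4)B 0/1
(1,6)B 2/2
(1,7)B 2/2
(2,1)B 1/2
(2,2)B 1/3
(2,3)R 1/2
(2,5)R 0/2
(2,6)B 3/4
(2,7)B 2/2
(3,5)B 1/3
(3,6)B 2/2
(4,1)R 0/2
(4,2)B 1/2
(4,4)B 1/2
(4,5)R 0/3
(4,7)B 1/1
(5,1)B 2/3
(5,2)B 3/3
(5,4)B 2/3
(5,5)B 2/3
(5,7)B 2/2
(6,1)B 3/3
(6,2)B 4/4
(6,3)B 1/2
(6,4)R 0/4
(6,5)B 2/4
(6,6)B 3/3
(6,7)B 3/3
(7,1)B 2/2
(7,2)B 2/2
(7,4)B 0/2
(7,5)R 0/3
(7,6)B 2/3
(7,7)B 2/2
Sum over 37 residents: 1/2 + 2/3 + 2/3 + 0/1 + 2/2 + 2/2 + 1/2 + 1/3 + 1/2 + 0/2 + 3/4 + 2/2 + 1/3 + 2/2 + 0/2 + 1/2 + 1/2 + 0/3 + 1/1 + 2/3 + 3/3 + 2/3 + 2/3 + 2/2 + 3/3 + 4/4 + 1/2 + 0/4 + 2/4 + 3/3 + 3/3 + 2/2 + 2/2 + 0/2 + 0/3 + 2/3 + 2/2 = 275/12; mean = 275/12 ÷ 37 = 275/444 = 0.619369… → 0.619.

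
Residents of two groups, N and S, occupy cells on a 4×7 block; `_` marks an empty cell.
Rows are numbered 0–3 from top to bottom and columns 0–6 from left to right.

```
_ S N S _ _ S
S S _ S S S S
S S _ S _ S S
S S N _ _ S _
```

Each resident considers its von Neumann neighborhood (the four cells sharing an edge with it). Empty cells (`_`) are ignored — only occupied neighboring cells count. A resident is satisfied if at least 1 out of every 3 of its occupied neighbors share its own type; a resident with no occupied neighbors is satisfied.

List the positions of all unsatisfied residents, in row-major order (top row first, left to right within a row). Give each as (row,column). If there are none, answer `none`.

(0,1)S 1/2 ok
(0,2)N 0/2 unhappy
(0,3)S 1/2 ok
(0,6)S 1/1 ok
(1,0)S 2/2 ok
(1,1)S 3/3 ok
(1,3)S 3/3 ok
(1,4)S 2/2 ok
(1,5)S 3/3 ok
(1,6)S 3/3 ok
(2,0)S 3/3 ok
(2,1)S 3/3 ok
(2,3)S 1/1 ok
(2,5)S 3/3 ok
(2,6)S 2/2 ok
(3,0)S 2/2 ok
(3,1)S 2/3 ok
(3,2)N 0/1 unhappy
(3,5)S 1/1 ok

(0,2), (3,2)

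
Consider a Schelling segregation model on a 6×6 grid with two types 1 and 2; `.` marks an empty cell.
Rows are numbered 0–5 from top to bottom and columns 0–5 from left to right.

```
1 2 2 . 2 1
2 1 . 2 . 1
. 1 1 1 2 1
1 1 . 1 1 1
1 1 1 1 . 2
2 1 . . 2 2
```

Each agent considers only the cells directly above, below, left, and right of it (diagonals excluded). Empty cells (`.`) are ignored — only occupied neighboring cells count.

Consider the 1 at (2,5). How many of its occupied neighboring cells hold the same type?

Occupied neighbors of (2,5): (1,5)=1, (3,5)=1, (2,4)=2.
Same type (1): 2 of 3.

2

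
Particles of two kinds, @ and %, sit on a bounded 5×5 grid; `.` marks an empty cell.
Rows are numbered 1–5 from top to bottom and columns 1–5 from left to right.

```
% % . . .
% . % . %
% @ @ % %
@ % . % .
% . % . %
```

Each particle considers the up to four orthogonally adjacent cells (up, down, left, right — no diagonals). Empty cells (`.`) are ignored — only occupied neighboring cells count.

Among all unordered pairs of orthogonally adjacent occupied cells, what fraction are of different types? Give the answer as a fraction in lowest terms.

1/2

Scan each occupied cell's neighbors to the right and below so each pair is counted once.
Row 1: %(1,1)–%(1,2)= %(1,1)–%(2,1)=  → 0/2 unlike.
Row 2: %(2,1)–%(3,1)= %(2,3)–@(3,3)≠ %(2,5)–%(3,5)=  → 1/3 unlike.
Row 3: %(3,1)–@(3,2)≠ %(3,1)–@(4,1)≠ @(3,2)–@(3,3)= @(3,2)–%(4,2)≠ @(3,3)–%(3,4)≠ %(3,4)–%(3,5)= %(3,4)–%(4,4)=  → 4/7 unlike.
Row 4: @(4,1)–%(4,2)≠ @(4,1)–%(5,1)≠  → 2/2 unlike.
Total adjacent occupied pairs: 14; unlike-type pairs: 7.
7/14 reduces to 1/2.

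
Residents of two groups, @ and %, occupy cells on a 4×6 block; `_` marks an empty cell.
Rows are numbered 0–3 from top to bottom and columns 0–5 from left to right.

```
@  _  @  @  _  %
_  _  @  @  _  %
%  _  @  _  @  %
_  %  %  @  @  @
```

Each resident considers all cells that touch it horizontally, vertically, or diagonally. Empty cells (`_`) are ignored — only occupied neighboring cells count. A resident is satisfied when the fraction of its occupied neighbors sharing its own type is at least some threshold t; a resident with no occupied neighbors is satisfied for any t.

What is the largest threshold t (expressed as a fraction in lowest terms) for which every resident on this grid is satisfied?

Row 0: (0,0)@ — no occupied neighbors · (0,2)@ 3/3 · (0,3)@ 3/3 · (0,5)% 1/1
Row 1: (1,2)@ 4/4 · (1,3)@ 5/5 · (1,5)% 2/3
Row 2: (2,0)% 1/1 · (2,2)@ 3/5 · (2,4)@ 4/6 · (2,5)% 1/4
Row 3: (3,1)% 2/3 · (3,2)% 1/3 · (3,3)@ 3/4 · (3,4)@ 3/4 · (3,5)@ 2/3
The smallest same-type fraction is 1/4 at (2,5), which reduces to 1/4. Any threshold above that leaves this resident unsatisfied.

1/4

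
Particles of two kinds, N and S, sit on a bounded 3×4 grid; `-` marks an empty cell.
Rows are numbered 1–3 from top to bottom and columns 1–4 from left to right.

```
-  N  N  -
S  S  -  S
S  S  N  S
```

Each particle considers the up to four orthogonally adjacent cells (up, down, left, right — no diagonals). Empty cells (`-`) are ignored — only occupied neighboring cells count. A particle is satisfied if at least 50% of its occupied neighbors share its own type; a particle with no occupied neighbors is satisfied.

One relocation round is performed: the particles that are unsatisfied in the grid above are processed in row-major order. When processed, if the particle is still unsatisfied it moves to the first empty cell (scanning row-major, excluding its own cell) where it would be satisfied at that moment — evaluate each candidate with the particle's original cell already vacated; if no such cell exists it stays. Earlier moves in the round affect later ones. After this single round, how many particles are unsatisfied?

Initially unsatisfied (in order): (3,3).
  (3,3) → (1,1).
Resulting grid:
N N N -
S S - S
S S - S
All satisfied now.

0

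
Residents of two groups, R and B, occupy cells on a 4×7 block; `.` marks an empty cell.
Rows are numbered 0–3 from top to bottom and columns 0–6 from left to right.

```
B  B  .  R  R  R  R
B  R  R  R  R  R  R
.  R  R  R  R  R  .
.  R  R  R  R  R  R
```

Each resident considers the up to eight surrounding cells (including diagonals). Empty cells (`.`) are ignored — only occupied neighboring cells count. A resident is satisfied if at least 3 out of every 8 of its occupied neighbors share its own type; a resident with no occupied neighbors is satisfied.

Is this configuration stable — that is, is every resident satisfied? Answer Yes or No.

(0,0)B 2/3 satisfied
(0,1)B 2/4 satisfied
(0,3)R 4/4 satisfied
(0,4)R 5/5 satisfied
(0,5)R 5/5 satisfied
(0,6)R 3/3 satisfied
(1,0)B 2/4 satisfied
(1,1)R 3/6 satisfied
(1,2)R 6/7 satisfied
(1,3)R 7/7 satisfied
(1,4)R 8/8 satisfied
(1,5)R 7/7 satisfied
(1,6)R 4/4 satisfied
(2,1)R 5/6 satisfied
(2,2)R 8/8 satisfied
(2,3)R 8/8 satisfied
(2,4)R 8/8 satisfied
(2,5)R 7/7 satisfied
(3,1)R 3/3 satisfied
(3,2)R 5/5 satisfied
(3,3)R 5/5 satisfied
(3,4)R 5/5 satisfied
(3,5)R 4/4 satisfied
(3,6)R 2/2 satisfied
All meet the threshold, so the configuration is stable.

Yes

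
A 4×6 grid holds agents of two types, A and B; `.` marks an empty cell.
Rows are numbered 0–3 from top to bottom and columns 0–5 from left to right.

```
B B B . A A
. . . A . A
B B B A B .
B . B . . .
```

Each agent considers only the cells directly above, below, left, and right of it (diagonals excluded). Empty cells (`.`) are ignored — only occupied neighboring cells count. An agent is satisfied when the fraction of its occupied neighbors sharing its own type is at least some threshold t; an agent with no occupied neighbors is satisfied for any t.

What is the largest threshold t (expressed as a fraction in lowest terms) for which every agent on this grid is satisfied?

Row 0: (0,0)B 1/1 · (0,1)B 2/2 · (0,2)B 1/1 · (0,4)A 1/1 · (0,5)A 2/2
Row 1: (1,3)A 1/1 · (1,5)A 1/1
Row 2: (2,0)B 2/2 · (2,1)B 2/2 · (2,2)B 2/3 · (2,3)A 1/3 · (2,4)B 0/1
Row 3: (3,0)B 1/1 · (3,2)B 1/1
The smallest same-type fraction is 0/1 at (2,4), which reduces to 0/1. Any threshold above that leaves this agent unsatisfied.

0/1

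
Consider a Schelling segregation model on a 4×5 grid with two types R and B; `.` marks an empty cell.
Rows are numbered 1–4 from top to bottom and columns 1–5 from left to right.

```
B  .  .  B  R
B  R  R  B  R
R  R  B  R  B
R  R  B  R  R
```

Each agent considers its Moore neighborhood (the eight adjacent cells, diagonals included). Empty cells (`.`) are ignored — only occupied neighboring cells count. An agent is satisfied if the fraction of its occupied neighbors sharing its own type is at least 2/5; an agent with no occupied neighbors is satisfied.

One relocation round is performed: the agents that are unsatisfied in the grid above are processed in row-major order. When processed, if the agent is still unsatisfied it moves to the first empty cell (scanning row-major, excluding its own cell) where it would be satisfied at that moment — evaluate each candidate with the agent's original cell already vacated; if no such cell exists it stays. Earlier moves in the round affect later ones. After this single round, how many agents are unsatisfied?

3

Initially unsatisfied (in order): (1,4), (1,5), (2,1), (3,3), (3,5), (4,3).
  (1,4) → (1,2).
  (1,5): now satisfied by earlier moves; stays.
  (2,1): now satisfied by earlier moves; stays.
  (3,3) → (1,3).
  (3,5) → (1,4).
  (4,3): no empty cell satisfies it; stays.
Resulting grid:
B B B B R
B R R B R
R R . R .
R R B R R
Unsatisfied now: (1,5), (2,4), (4,3).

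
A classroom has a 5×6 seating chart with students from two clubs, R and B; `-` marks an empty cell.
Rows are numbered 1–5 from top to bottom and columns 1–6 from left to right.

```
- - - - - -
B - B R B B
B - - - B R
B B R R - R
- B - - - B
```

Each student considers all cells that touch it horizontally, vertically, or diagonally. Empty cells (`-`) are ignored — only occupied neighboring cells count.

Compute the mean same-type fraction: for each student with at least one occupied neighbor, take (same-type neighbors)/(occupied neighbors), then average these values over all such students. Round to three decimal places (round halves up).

0.489

(2,1)B 1/1
(2,3)B 0/1
(2,4)R 0/3
(2,5)B 2/4
(2,6)B 2/3
(3,1)B 3/3
(3,5)B 2/6
(3,6)R 1/4
(4,1)B 3/3
(4,2)B 3/4
(4,3)R 1/3
(4,4)R 1/2
(4,6)R 1/3
(5,2)B 2/3
(5,6)B 0/1
Sum over 15 students: 1/1 + 0/1 + 0/3 + 2/4 + 2/3 + 3/3 + 2/6 + 1/4 + 3/3 + 3/4 + 1/3 + 1/2 + 1/3 + 2/3 + 0/1 = 22/3; mean = 22/3 ÷ 15 = 22/45 = 0.488888… → 0.489.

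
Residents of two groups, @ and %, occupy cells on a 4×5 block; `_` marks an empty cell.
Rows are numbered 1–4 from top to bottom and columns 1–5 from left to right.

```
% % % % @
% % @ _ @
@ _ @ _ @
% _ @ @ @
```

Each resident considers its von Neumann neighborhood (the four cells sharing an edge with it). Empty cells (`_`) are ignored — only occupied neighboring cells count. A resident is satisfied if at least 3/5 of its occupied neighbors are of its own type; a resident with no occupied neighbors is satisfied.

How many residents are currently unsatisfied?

5

(1,1)% 2/2 satisfied
(1,2)% 3/3 satisfied
(1,3)% 2/3 satisfied
(1,4)% 1/2 not
(1,5)@ 1/2 not
(2,1)% 2/3 satisfied
(2,2)% 2/3 satisfied
(2,3)@ 1/3 not
(2,5)@ 2/2 satisfied
(3,1)@ 0/2 not
(3,3)@ 2/2 satisfied
(3,5)@ 2/2 satisfied
(4,1)% 0/1 not
(4,3)@ 2/2 satisfied
(4,4)@ 2/2 satisfied
(4,5)@ 2/2 satisfied
Unsatisfied: (1,4), (1,5), (2,3), (3,1), (4,1) — 5 in total.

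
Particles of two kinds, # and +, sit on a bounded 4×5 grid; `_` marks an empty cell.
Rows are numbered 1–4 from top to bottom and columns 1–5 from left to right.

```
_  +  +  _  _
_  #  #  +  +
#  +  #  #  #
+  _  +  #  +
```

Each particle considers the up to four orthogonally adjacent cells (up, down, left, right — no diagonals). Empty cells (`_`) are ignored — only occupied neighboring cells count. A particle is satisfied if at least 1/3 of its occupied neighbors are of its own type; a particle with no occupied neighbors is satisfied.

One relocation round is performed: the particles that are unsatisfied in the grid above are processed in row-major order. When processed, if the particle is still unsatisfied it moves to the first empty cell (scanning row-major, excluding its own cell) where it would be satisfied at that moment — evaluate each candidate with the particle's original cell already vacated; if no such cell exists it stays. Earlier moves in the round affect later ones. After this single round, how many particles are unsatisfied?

Initially unsatisfied (in order): (3,1), (3,2), (4,1), (4,3), (4,5).
  (3,1) → (2,1).
  (3,2) → (1,1).
  (4,1): now satisfied by earlier moves; stays.
  (4,3) → (1,4).
  (4,5) → (1,5).
Resulting grid:
+ + + + +
# # # + +
_ _ # # #
+ _ _ # _
All satisfied now.

0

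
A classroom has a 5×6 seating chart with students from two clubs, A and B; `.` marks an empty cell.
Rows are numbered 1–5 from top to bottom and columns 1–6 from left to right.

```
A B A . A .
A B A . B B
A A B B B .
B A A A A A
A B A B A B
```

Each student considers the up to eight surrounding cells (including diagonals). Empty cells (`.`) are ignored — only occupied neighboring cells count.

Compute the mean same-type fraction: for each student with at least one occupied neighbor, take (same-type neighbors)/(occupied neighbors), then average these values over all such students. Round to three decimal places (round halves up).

(1,1)A 1/3
(1,2)B 1/5
(1,3)A 1/3
(1,5)A 0/2
(2,1)A 3/5
(2,2)B 2/8
(2,3)A 2/6
(2,5)B 3/4
(2,6)B 2/3
(3,1)A 3/5
(3,2)A 5/8
(3,3)B 2/7
(3,4)B 3/7
(3,5)B 3/6
(4,1)B 1/5
(4,2)A 5/8
(4,3)A 4/8
(4,4)A 4/8
(4,5)A 3/7
(4,6)A 2/4
(5,1)A 1/3
(5,2)B 1/5
(5,3)A 3/5
(5,4)B 0/5
(5,5)A 3/5
(5,6)B 0/3
Sum over 26 students: 1/3 + 1/5 + 1/3 + 0/2 + 3/5 + 2/8 + 2/6 + 3/4 + 2/3 + 3/5 + 5/8 + 2/7 + 3/7 + 3/6 + 1/5 + 5/8 + 4/8 + 4/8 + 3/7 + 2/4 + 1/3 + 1/5 + 3/5 + 0/5 + 3/5 + 0/3 = 291/28; mean = 291/28 ÷ 26 = 291/728 = 0.399725… → 0.400.

0.400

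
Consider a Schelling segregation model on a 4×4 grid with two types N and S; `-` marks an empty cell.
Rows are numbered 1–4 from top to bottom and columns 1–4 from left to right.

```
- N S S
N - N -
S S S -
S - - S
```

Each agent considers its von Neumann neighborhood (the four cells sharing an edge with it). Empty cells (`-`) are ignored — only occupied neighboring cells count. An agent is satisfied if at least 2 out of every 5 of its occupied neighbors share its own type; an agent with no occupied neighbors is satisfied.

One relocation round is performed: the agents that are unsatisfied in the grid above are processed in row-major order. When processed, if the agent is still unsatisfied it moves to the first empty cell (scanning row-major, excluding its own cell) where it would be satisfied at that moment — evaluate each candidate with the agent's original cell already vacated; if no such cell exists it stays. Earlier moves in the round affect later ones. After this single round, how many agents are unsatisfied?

Initially unsatisfied (in order): (1,2), (1,3), (2,1), (2,3).
  (1,2) → (1,1).
  (1,3): now satisfied by earlier moves; stays.
  (2,1): now satisfied by earlier moves; stays.
  (2,3) → (1,2).
Resulting grid:
N N S S
N - - -
S S S -
S - - S
All satisfied now.

0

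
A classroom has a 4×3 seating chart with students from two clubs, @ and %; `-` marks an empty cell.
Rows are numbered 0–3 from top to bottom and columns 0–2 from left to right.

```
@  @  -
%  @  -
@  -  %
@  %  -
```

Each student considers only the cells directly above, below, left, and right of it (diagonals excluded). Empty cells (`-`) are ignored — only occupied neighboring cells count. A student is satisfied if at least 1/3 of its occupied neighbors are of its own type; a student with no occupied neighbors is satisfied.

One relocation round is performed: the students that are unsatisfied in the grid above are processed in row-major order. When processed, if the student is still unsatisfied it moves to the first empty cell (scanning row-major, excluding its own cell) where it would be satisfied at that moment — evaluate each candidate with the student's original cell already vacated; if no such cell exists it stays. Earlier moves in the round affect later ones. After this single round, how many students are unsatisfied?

Initially unsatisfied (in order): (1,0), (3,1).
  (1,0) → (1,2).
  (3,1) → (0,2).
Resulting grid:
@ @ %
- @ %
@ - %
@ - -
All satisfied now.

0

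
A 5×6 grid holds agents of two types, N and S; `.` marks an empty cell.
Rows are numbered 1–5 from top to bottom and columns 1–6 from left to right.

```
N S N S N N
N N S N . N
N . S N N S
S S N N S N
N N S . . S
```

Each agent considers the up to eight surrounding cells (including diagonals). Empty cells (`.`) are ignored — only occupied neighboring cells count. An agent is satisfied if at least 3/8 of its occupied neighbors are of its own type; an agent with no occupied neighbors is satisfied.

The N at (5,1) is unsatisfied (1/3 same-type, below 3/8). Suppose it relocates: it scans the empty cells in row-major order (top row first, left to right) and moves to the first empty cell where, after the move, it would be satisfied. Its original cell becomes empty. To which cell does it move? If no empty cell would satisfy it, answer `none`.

Vacating (5,1). Empty cells in order:
  (2,5): 6/8 same-type → satisfied — stop here.

(2,5)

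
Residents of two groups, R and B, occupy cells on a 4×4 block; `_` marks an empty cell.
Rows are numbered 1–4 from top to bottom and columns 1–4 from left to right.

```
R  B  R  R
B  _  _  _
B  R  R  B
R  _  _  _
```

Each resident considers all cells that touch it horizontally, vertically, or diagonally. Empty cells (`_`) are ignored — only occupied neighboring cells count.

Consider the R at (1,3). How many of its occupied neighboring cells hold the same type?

Occupied neighbors of (1,3): (1,2)=B, (1,4)=R.
Same type (R): 1 of 2.

1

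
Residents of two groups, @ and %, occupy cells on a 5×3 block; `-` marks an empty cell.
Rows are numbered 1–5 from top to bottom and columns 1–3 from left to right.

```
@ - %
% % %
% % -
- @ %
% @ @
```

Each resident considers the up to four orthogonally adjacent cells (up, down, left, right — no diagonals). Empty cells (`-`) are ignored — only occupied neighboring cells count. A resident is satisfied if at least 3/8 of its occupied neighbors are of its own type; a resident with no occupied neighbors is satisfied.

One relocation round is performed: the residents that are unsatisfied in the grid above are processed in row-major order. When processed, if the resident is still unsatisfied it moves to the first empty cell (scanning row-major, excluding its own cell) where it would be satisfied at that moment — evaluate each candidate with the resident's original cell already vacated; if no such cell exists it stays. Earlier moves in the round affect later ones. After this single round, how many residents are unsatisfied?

Initially unsatisfied (in order): (1,1), (4,2), (4,3), (5,1).
  (1,1): no empty cell satisfies it; stays.
  (4,2): no empty cell satisfies it; stays.
  (4,3) → (1,2).
  (5,1) → (3,3).
Resulting grid:
@ % %
% % %
% % %
- @ -
- @ @
Unsatisfied now: (1,1).

1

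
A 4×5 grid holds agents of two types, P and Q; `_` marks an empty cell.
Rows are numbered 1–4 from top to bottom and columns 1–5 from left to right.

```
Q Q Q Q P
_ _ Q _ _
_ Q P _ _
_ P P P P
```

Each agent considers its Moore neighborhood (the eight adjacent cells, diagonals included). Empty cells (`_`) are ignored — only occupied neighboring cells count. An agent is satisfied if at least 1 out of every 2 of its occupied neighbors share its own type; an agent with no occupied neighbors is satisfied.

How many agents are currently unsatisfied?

2

(1,1)Q 1/1 ✓
(1,2)Q 3/3 ✓
(1,3)Q 3/3 ✓
(1,4)Q 2/3 ✓
(1,5)P 0/1 ✗
(2,3)Q 4/5 ✓
(3,2)Q 1/4 ✗
(3,3)P 3/5 ✓
(4,2)P 2/3 ✓
(4,3)P 3/4 ✓
(4,4)P 3/3 ✓
(4,5)P 1/1 ✓
Unsatisfied: (1,5), (3,2) — 2 in total.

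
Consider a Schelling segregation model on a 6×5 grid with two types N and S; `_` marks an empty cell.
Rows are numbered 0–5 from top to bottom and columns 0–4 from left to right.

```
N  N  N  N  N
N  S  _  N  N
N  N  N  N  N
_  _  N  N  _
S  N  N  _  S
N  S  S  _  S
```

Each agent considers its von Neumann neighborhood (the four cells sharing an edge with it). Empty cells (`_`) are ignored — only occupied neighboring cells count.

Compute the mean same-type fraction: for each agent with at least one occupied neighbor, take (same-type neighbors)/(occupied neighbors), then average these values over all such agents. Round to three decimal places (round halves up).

Row 0: (0,0)N 2/2 · (0,1)N 2/3 · (0,2)N 2/2 · (0,3)N 3/3 · (0,4)N 2/2
Row 1: (1,0)N 2/3 · (1,1)S 0/3 · (1,3)N 3/3 · (1,4)N 3/3
Row 2: (2,0)N 2/2 · (2,1)N 2/3 · (2,2)N 3/3 · (2,3)N 4/4 · (2,4)N 2/2
Row 3: (3,2)N 3/3 · (3,3)N 2/2
Row 4: (4,0)S 0/2 · (4,1)N 1/3 · (4,2)N 2/3 · (4,4)S 1/1
Row 5: (5,0)N 0/2 · (5,1)S 1/3 · (5,2)S 1/2 · (5,4)S 1/1
Sum over 24 agents: 2/2 + 2/3 + 2/2 + 3/3 + 2/2 + 2/3 + 0/3 + 3/3 + 3/3 + 2/2 + 2/3 + 3/3 + 4/4 + 2/2 + 3/3 + 2/2 + 0/2 + 1/3 + 2/3 + 1/1 + 0/2 + 1/3 + 1/2 + 1/1 = 107/6; mean = 107/6 ÷ 24 = 107/144 = 0.743055… → 0.743.

0.743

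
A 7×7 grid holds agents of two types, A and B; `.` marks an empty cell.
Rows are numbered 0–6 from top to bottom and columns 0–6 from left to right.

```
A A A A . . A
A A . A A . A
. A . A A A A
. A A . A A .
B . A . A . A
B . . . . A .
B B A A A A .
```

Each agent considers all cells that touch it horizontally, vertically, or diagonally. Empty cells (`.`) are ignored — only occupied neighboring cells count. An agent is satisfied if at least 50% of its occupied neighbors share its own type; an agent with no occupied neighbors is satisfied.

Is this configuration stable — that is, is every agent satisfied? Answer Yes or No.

Yes

(0,0)A 3/3 ok
(0,1)A 4/4 ok
(0,2)A 4/4 ok
(0,3)A 3/3 ok
(0,6)A 1/1 ok
(1,0)A 4/4 ok
(1,1)A 5/5 ok
(1,3)A 5/5 ok
(1,4)A 5/5 ok
(1,6)A 3/3 ok
(2,1)A 4/4 ok
(2,3)A 5/5 ok
(2,4)A 6/6 ok
(2,5)A 6/6 ok
(2,6)A 3/3 ok
(3,1)A 3/4 ok
(3,2)A 4/4 ok
(3,4)A 5/5 ok
(3,5)A 6/6 ok
(4,0)B 1/2 ok
(4,2)A 2/2 ok
(4,4)A 3/3 ok
(4,6)A 2/2 ok
(5,0)B 3/3 ok
(5,5)A 4/4 ok
(6,0)B 2/2 ok
(6,1)B 2/3 ok
(6,2)A 1/2 ok
(6,3)A 2/2 ok
(6,4)A 3/3 ok
(6,5)A 2/2 ok
All meet the threshold, so the configuration is stable.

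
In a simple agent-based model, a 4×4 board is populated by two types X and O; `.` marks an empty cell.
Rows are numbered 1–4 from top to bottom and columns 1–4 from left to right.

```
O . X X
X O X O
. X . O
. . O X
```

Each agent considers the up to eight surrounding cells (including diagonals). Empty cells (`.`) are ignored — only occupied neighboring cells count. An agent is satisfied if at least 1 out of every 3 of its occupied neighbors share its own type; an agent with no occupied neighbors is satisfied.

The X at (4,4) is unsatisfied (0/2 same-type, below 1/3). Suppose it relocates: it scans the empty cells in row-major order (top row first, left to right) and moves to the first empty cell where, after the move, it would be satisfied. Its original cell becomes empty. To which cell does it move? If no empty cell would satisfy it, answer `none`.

Vacating (4,4). Empty cells in order:
  (1,2): 3/5 same-type → satisfied — stop here.

(1,2)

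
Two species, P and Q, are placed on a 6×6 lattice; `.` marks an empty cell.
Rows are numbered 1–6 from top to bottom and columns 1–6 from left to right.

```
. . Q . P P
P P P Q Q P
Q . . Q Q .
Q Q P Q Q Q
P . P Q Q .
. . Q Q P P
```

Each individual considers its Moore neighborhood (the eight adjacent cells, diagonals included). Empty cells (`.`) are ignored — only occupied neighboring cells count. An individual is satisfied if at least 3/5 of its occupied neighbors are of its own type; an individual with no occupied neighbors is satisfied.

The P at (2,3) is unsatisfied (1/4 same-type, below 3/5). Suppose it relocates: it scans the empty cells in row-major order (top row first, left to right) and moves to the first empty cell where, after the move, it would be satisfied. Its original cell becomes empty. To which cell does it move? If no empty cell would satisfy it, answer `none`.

Vacating (2,3). Empty cells in order:
  (1,1): 2/2 same-type → satisfied — stop here.

(1,1)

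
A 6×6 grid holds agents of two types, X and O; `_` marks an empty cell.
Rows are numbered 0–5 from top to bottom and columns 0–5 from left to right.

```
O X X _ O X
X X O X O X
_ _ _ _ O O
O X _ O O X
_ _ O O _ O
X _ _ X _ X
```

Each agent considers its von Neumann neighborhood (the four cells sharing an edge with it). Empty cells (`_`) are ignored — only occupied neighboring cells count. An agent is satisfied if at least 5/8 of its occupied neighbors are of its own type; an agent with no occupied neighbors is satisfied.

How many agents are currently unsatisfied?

Row 0: (0,0)O 0/2 unhappy · (0,1)X 2/3 ok · (0,2)X 1/2 unhappy · (0,4)O 1/2 unhappy · (0,5)X 1/2 unhappy
Row 1: (1,0)X 1/2 unhappy · (1,1)X 2/3 ok · (1,2)O 0/3 unhappy · (1,3)X 0/2 unhappy · (1,4)O 2/4 unhappy · (1,5)X 1/3 unhappy
Row 2: (2,4)O 3/3 ok · (2,5)O 1/3 unhappy
Row 3: (3,0)O 0/1 unhappy · (3,1)X 0/1 unhappy · (3,3)O 2/2 ok · (3,4)O 2/3 ok · (3,5)X 0/3 unhappy
Row 4: (4,2)O 1/1 ok · (4,3)O 2/3 ok · (4,5)O 0/2 unhappy
Row 5: (5,0)X 0/0 ok · (5,3)X 0/1 unhappy · (5,5)X 0/1 unhappy
Unsatisfied: (0,0), (0,2), (0,4), (0,5), (1,0), (1,2), (1,3), (1,4), (1,5), (2,5), (3,0), (3,1), (3,5), (4,5), (5,3), (5,5) — 16 in total.

16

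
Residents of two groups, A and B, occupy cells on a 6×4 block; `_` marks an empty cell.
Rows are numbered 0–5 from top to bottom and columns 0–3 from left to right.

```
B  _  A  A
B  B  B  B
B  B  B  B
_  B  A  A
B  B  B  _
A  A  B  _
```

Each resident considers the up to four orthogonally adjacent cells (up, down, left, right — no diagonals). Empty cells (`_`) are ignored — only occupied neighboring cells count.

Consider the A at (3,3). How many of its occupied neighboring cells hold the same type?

1

Occupied neighbors of (3,3): (2,3)=B, (3,2)=A.
Same type (A): 1 of 2.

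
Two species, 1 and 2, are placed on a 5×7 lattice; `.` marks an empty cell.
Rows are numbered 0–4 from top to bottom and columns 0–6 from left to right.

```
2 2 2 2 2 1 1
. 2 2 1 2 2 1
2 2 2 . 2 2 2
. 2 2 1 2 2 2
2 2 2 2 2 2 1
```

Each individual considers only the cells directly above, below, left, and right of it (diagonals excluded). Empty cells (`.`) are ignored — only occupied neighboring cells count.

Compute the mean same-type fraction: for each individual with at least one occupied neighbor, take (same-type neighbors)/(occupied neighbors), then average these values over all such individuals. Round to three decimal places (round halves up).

Row 0: (0,0)2 1/1 · (0,1)2 3/3 · (0,2)2 3/3 · (0,3)2 2/3 · (0,4)2 2/3 · (0,5)1 1/3 · (0,6)1 2/2
Row 1: (1,1)2 3/3 · (1,2)2 3/4 · (1,3)1 0/3 · (1,4)2 3/4 · (1,5)2 2/4 · (1,6)1 1/3
Row 2: (2,0)2 1/1 · (2,1)2 4/4 · (2,2)2 3/3 · (2,4)2 3/3 · (2,5)2 4/4 · (2,6)2 2/3
Row 3: (3,1)2 3/3 · (3,2)2 3/4 · (3,3)1 0/3 · (3,4)2 3/4 · (3,5)2 4/4 · (3,6)2 2/3
Row 4: (4,0)2 1/1 · (4,1)2 3/3 · (4,2)2 3/3 · (4,3)2 2/3 · (4,4)2 3/3 · (4,5)2 2/3 · (4,6)1 0/2
Sum over 32 individuals: 1/1 + 3/3 + 3/3 + 2/3 + 2/3 + 1/3 + 2/2 + 3/3 + 3/4 + 0/3 + 3/4 + 2/4 + 1/3 + 1/1 + 4/4 + 3/3 + 3/3 + 4/4 + 2/3 + 3/3 + 3/4 + 0/3 + 3/4 + 4/4 + 2/3 + 1/1 + 3/3 + 3/3 + 2/3 + 3/3 + 2/3 + 0/2 = 145/6; mean = 145/6 ÷ 32 = 145/192 = 0.755208… → 0.755.

0.755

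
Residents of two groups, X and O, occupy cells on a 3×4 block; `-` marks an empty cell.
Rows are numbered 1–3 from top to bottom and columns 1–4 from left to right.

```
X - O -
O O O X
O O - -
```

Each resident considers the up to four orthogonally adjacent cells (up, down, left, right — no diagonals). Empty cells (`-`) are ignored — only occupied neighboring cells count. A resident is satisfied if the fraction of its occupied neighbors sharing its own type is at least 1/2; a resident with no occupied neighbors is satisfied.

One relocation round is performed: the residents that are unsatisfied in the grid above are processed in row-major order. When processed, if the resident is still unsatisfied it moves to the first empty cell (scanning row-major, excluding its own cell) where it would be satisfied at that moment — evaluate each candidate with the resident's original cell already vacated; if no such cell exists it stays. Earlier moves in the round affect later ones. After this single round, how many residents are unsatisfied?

Initially unsatisfied (in order): (1,1), (2,4).
  (1,1) → (1,4).
  (2,4): now satisfied by earlier moves; stays.
Resulting grid:
- - O X
O O O X
O O - -
All satisfied now.

0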